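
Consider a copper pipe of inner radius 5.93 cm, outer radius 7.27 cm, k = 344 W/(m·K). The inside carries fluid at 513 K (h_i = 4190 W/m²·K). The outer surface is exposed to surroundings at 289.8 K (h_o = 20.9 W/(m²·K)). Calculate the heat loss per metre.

Q' = 2120 W/m

Treat each layer as a resistance in series:
  R'_conv,in = 1/(2πr h) = 1/(2π·0.0593·4190) = 6.405×10^-4 m·K/W
  R'_copper = ln(0.0727/0.0593)/(2πk) = 0.2037/(2π·344) = 9.426×10^-5 m·K/W
  R'_conv,out = 1/(2πr h) = 1/(2π·0.0727·20.9) = 0.1047 m·K/W
ΣR = 6.405×10^-4 + 9.426×10^-5 + 0.1047 = 0.1054 m·K/W
Q' = ΔT/ΣR = (513 K − 289.8 K)/0.1054 = 2120 W/m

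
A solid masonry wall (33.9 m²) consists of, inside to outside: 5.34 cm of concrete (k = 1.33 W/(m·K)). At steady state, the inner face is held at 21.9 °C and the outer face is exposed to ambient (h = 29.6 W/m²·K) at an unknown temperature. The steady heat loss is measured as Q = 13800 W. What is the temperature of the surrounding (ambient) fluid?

Series resistances:
  R_concrete = L/(kA) = 0.0534/(1.33·33.9) = 0.001184 K/W
  R_conv,out = 1/(hA) = 1/(29.6·33.9) = 9.966×10^-4 K/W
ΣR = 0.002181 K/W
ΔT = Q·ΣR = 13800 × 0.002181 = 30.10 K
Heat flows outward, so T_out = T_in − ΔT = 21.9 − 30.10 = -8.20 °C

T_out = -8.20 °C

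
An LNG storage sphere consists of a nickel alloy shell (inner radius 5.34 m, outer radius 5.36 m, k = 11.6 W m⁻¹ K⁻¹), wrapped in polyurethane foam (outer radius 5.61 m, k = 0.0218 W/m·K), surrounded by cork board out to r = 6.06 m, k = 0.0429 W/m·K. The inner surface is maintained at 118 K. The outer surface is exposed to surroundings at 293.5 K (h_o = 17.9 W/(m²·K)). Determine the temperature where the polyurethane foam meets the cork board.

Resistance network (inner→outer):
  R_nickel alloy = (1/5.34 − 1/5.36)/(4πk) = 6.988×10^-4/(4π·11.6) = 4.794×10^-6 K/W
  R_polyurethane foam = (1/5.36 − 1/5.61)/(4πk) = 0.008314/(4π·0.0218) = 0.03035 K/W
  R_cork board = (1/5.61 − 1/6.06)/(4πk) = 0.01324/(4π·0.0429) = 0.02455 K/W
  R_conv,out = 1/(4πr²h) = 1/(4π·6.06²·17.9) = 1.211×10^-4 K/W
ΣR = 4.794×10^-6 + 0.03035 + 0.02455 + 1.211×10^-4 = 0.05503 K/W
Q = ΔT/ΣR = (118 K − 293.5 K)/0.05503 = -3189 W
From the inner boundary to the polyurethane foam/cork board interface, ΣR_partial = 0.03035 K/W.
T_interface = T_in − Q·ΣR_partial = 118 K − (-3189)(0.03035) = 214.8 K

T = 214.8 K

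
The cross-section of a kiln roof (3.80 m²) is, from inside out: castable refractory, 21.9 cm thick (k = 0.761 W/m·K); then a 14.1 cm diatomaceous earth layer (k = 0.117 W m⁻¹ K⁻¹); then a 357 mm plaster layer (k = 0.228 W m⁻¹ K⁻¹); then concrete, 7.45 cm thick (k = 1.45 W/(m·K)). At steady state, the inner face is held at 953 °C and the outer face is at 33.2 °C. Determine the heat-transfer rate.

Treat each layer as a resistance in series:
  R_castable refractory = L/(kA) = 0.219/(0.761·3.80) = 0.07573 K/W
  R_diatomaceous earth = L/(kA) = 0.141/(0.117·3.80) = 0.3171 K/W
  R_plaster = L/(kA) = 0.357/(0.228·3.80) = 0.4120 K/W
  R_concrete = L/(kA) = 0.0745/(1.45·3.80) = 0.01352 K/W
ΣR = 0.07573 + 0.3171 + 0.4120 + 0.01352 = 0.8184 K/W
Q = ΔT/ΣR = (953 °C − 33.2 °C)/0.8184 = 1120 W

Q = 1120 W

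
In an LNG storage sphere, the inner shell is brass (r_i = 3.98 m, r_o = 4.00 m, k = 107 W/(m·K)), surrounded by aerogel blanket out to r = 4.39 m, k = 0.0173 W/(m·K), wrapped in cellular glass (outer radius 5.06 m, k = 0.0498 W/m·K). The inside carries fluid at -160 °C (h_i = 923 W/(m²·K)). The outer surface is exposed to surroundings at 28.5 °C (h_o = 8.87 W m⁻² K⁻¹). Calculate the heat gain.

Series thermal resistances, inner to outer:
  R_conv,in = 1/(4πr²h) = 1/(4π·3.98²·923) = 5.443×10^-6 K/W
  R_brass = (1/3.98 − 1/4.00)/(4πk) = 0.001256/(4π·107) = 9.343×10^-7 K/W
  R_aerogel blanket = (1/4.00 − 1/4.39)/(4πk) = 0.02221/(4π·0.0173) = 0.1022 K/W
  R_cellular glass = (1/4.39 − 1/5.06)/(4πk) = 0.03016/(4π·0.0498) = 0.04820 K/W
  R_conv,out = 1/(4πr²h) = 1/(4π·5.06²·8.87) = 3.504×10^-4 K/W
ΣR = 5.443×10^-6 + 9.343×10^-7 + 0.1022 + 0.04820 + 3.504×10^-4 = 0.1508 K/W
Q = ΔT/ΣR = (-160 °C − 28.5 °C)/0.1508 = -1250 W
(Negative Q ⇒ heat flows inward; heat gain = 1250 W.)

Q = 1250 W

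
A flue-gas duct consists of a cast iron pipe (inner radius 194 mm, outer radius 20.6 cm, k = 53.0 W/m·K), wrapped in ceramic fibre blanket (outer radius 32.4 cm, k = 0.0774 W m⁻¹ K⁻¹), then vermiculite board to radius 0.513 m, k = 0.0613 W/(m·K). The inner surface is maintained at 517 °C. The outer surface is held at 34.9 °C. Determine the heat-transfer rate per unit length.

Treat each layer as a resistance in series:
  R'_cast iron = ln(0.206/0.194)/(2πk) = 0.06002/(2π·53.0) = 1.802×10^-4 m·K/W
  R'_ceramic fibre blanket = ln(0.324/0.206)/(2πk) = 0.4529/(2π·0.0774) = 0.9312 m·K/W
  R'_vermiculite board = ln(0.513/0.324)/(2πk) = 0.4595/(2π·0.0613) = 1.193 m·K/W
ΣR = 1.802×10^-4 + 0.9312 + 1.193 = 2.124 m·K/W
Q' = ΔT/ΣR = (517 °C − 34.9 °C)/2.124 = 227 W/m

Q' = 227 W/m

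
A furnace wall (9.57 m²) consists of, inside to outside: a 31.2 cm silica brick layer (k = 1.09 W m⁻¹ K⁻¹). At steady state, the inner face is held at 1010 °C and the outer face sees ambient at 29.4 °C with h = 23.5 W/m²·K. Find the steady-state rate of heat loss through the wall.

Q = 28500 W

Resistance network (inner→outer):
  R_silica brick = L/(kA) = 0.312/(1.09·9.57) = 0.02991 K/W
  R_conv,out = 1/(hA) = 1/(23.5·9.57) = 0.004447 K/W
ΣR = 0.02991 + 0.004447 = 0.03436 K/W
Q = ΔT/ΣR = (1010 °C − 29.4 °C)/0.03436 = 28500 W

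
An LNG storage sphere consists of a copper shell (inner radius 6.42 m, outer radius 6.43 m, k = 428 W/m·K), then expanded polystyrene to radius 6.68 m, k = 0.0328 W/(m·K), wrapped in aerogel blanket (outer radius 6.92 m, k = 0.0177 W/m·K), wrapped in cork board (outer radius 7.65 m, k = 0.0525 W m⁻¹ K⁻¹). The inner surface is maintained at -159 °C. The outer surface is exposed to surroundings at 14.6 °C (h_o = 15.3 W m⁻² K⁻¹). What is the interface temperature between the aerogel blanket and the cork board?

T = -47.7 °C

Series thermal resistances, inner to outer:
  R_copper = (1/6.42 − 1/6.43)/(4πk) = 2.422×10^-4/(4π·428) = 4.504×10^-8 K/W
  R_expanded polystyrene = (1/6.43 − 1/6.68)/(4πk) = 0.005820/(4π·0.0328) = 0.01412 K/W
  R_aerogel blanket = (1/6.68 − 1/6.92)/(4πk) = 0.005192/(4π·0.0177) = 0.02334 K/W
  R_cork board = (1/6.92 − 1/7.65)/(4πk) = 0.01379/(4π·0.0525) = 0.02090 K/W
  R_conv,out = 1/(4πr²h) = 1/(4π·7.65²·15.3) = 8.887×10^-5 K/W
ΣR = 4.504×10^-8 + 0.01412 + 0.02334 + 0.02090 + 8.887×10^-5 = 0.05845 K/W
Q = ΔT/ΣR = (-159 °C − 14.6 °C)/0.05845 = -2970 W
From the inner boundary to the aerogel blanket/cork board interface, ΣR_partial = 0.03746 K/W.
T_interface = T_in − Q·ΣR_partial = -159 °C − (-2970)(0.03746) = -47.7 °C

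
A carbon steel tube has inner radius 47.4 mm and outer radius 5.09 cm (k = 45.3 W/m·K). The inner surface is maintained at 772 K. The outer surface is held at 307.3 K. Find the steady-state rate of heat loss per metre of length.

Q' = 2πk·ΔT/ln(r₂/r₁) = 2π × 45.3 × 464.7 / ln(0.0509/0.0474) = 1.86×10^6 W/m

Q' = 1860 kW/m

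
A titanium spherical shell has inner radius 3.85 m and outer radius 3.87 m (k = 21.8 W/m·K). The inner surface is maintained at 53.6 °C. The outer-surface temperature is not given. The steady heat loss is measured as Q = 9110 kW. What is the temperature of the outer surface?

Sum the resistances:
  R_titanium = (1/3.85 − 1/3.87)/(4πk) = 0.001342/(4π·21.8) = 4.900×10^-6 K/W
ΣR = 4.900×10^-6 K/W
ΔT = Q·ΣR = 9.11×10^6 × 4.900×10^-6 = 44.64 K
Heat flows outward, so T_out = T_in − ΔT = 53.6 − 44.64 = 8.96 °C

T_out = 8.96 °C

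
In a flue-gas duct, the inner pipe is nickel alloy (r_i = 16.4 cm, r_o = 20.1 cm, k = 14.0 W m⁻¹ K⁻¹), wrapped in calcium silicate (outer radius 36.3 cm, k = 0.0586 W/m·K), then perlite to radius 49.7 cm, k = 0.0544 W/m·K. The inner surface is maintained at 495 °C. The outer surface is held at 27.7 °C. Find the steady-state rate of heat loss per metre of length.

Q' = 185 W/m

Treat each layer as a resistance in series:
  R'_nickel alloy = ln(0.201/0.164)/(2πk) = 0.2034/(2π·14.0) = 0.002313 m·K/W
  R'_calcium silicate = ln(0.363/0.201)/(2πk) = 0.5911/(2π·0.0586) = 1.605 m·K/W
  R'_perlite = ln(0.497/0.363)/(2πk) = 0.3142/(2π·0.0544) = 0.9192 m·K/W
ΣR = 0.002313 + 1.605 + 0.9192 = 2.527 m·K/W
Q' = ΔT/ΣR = (495 °C − 27.7 °C)/2.527 = 185 W/m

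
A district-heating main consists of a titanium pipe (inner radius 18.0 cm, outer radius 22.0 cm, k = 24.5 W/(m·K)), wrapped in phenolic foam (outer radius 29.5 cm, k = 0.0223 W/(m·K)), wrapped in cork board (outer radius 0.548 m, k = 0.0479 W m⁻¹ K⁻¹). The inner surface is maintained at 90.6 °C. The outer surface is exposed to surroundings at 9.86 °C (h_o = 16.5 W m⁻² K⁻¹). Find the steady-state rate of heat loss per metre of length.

Q' = 19.4 W/m

Resistance network (inner→outer):
  R'_titanium = ln(0.220/0.180)/(2πk) = 0.2007/(2π·24.5) = 0.001304 m·K/W
  R'_phenolic foam = ln(0.295/0.220)/(2πk) = 0.2933/(2π·0.0223) = 2.094 m·K/W
  R'_cork board = ln(0.548/0.295)/(2πk) = 0.6193/(2π·0.0479) = 2.058 m·K/W
  R'_conv,out = 1/(2πr h) = 1/(2π·0.548·16.5) = 0.01760 m·K/W
ΣR = 0.001304 + 2.094 + 2.058 + 0.01760 = 4.171 m·K/W
Q' = ΔT/ΣR = (90.6 °C − 9.86 °C)/4.171 = 19.4 W/m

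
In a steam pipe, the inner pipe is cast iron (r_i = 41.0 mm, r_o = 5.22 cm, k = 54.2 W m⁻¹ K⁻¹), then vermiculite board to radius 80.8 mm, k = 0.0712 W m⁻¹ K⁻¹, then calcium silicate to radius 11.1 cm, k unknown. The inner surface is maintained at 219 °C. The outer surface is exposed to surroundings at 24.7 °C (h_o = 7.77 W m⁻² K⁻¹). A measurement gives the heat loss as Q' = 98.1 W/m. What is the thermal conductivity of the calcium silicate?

k = 0.0617 W/m·K

ΣR = ΔT/Q' = |219 − 24.7|/98.1 = 1.981 m·K/W
Known resistances:
  R'_cast iron = ln(0.0522/0.0410)/(2πk) = 0.2415/(2π·54.2) = 7.092×10^-4 m·K/W
  R'_vermiculite board = ln(0.0808/0.0522)/(2πk) = 0.4369/(2π·0.0712) = 0.9766 m·K/W
  R'_conv,out = 1/(2πr h) = 1/(2π·0.111·7.77) = 0.1845 m·K/W
R_calcium silicate = ΣR − ΣR_known = 1.981 − 1.162 = 0.8190 m·K/W
ln(r₂/r₁)/(2πk) = 0.8190 ⇒ k = 0.3176/(2π·0.8190) = 0.0617 W/m·K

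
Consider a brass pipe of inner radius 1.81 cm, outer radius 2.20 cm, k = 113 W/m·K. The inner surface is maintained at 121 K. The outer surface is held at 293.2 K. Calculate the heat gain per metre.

Q' = 2πk·ΔT/ln(r₂/r₁) = 2π × 113 × 172.2 / ln(0.0220/0.0181) = 6.27×10^5 W/m

Q' = 6.27×10^5 W/m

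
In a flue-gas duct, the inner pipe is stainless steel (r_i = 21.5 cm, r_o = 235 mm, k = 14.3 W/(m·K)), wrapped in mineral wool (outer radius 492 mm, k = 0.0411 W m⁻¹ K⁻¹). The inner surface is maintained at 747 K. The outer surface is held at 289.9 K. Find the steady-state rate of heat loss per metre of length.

Treat each layer as a resistance in series:
  R'_stainless steel = ln(0.235/0.215)/(2πk) = 0.08895/(2π·14.3) = 9.900×10^-4 m·K/W
  R'_mineral wool = ln(0.492/0.235)/(2πk) = 0.7389/(2π·0.0411) = 2.861 m·K/W
ΣR = 9.900×10^-4 + 2.861 = 2.862 m·K/W
Q' = ΔT/ΣR = (747 K − 289.9 K)/2.862 = 160 W/m

Q' = 160 W/m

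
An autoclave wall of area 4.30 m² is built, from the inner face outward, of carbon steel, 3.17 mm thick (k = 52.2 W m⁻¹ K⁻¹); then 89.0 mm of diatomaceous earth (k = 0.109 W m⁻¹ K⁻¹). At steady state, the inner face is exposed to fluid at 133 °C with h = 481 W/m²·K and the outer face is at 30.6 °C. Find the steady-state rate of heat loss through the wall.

Resistance network (inner→outer):
  R_conv,in = 1/(hA) = 1/(481·4.30) = 4.835×10^-4 K/W
  R_carbon steel = L/(kA) = 0.00317/(52.2·4.30) = 1.412×10^-5 K/W
  R_diatomaceous earth = L/(kA) = 0.0890/(0.109·4.30) = 0.1899 K/W
ΣR = 4.835×10^-4 + 1.412×10^-5 + 0.1899 = 0.1904 K/W
Q = ΔT/ΣR = (133 °C − 30.6 °C)/0.1904 = 538 W

Q = 538 W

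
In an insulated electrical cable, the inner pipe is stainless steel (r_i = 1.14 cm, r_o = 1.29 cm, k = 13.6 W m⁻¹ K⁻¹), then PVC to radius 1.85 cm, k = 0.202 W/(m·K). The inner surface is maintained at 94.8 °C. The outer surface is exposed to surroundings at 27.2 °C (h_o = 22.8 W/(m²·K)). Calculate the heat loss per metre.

Q' = 102 W/m

Series thermal resistances, inner to outer:
  R'_stainless steel = ln(0.0129/0.0114)/(2πk) = 0.1236/(2π·13.6) = 0.001447 m·K/W
  R'_PVC = ln(0.0185/0.0129)/(2πk) = 0.3605/(2π·0.202) = 0.2841 m·K/W
  R'_conv,out = 1/(2πr h) = 1/(2π·0.0185·22.8) = 0.3773 m·K/W
ΣR = 0.001447 + 0.2841 + 0.3773 = 0.6628 m·K/W
Q' = ΔT/ΣR = (94.8 °C − 27.2 °C)/0.6628 = 102 W/m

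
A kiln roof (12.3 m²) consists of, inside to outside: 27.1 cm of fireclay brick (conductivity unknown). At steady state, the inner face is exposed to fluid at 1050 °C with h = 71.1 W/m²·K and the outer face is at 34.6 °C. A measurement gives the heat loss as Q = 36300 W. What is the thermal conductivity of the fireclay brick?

ΣR = ΔT/Q = |1050 − 34.6|/36300 = 0.02797 K/W
Known resistances:
  R_conv,in = 1/(hA) = 1/(71.1·12.3) = 0.001143 K/W
R_fireclay brick = ΣR − ΣR_known = 0.02797 − 0.001143 = 0.02683 K/W
L/(kA) = 0.02683 ⇒ k = 0.271/(0.02683·12.3) = 0.821 W/m·K

k = 0.821 W/m·K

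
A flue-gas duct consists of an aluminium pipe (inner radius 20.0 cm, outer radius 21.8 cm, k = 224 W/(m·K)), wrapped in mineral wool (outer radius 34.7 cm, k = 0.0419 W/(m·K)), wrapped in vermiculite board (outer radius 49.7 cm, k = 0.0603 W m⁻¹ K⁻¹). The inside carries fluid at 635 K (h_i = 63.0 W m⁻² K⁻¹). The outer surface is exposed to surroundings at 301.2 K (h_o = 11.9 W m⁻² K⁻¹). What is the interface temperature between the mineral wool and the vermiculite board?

Resistance network (inner→outer):
  R'_conv,in = 1/(2πr h) = 1/(2π·0.200·63.0) = 0.01263 m·K/W
  R'_aluminium = ln(0.218/0.200)/(2πk) = 0.08618/(2π·224) = 6.123×10^-5 m·K/W
  R'_mineral wool = ln(0.347/0.218)/(2πk) = 0.4648/(2π·0.0419) = 1.766 m·K/W
  R'_vermiculite board = ln(0.497/0.347)/(2πk) = 0.3593/(2π·0.0603) = 0.9482 m·K/W
  R'_conv,out = 1/(2πr h) = 1/(2π·0.497·11.9) = 0.02691 m·K/W
ΣR = 0.01263 + 6.123×10^-5 + 1.766 + 0.9482 + 0.02691 = 2.754 m·K/W
Q' = ΔT/ΣR = (635 K − 301.2 K)/2.754 = 121.2 W/m
From the inner boundary to the mineral wool/vermiculite board interface, ΣR_partial = 1.779 m·K/W.
T_interface = T_in − Q'·ΣR_partial = 635 K − (121.2)(1.779) = 419 K

T = 419 K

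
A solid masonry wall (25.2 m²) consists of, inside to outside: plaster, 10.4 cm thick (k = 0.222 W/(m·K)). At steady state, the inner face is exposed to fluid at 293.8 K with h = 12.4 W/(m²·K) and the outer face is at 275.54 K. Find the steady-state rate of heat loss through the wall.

Q = 838 W

Resistance network (inner→outer):
  R_conv,in = 1/(hA) = 1/(12.4·25.2) = 0.003200 K/W
  R_plaster = L/(kA) = 0.104/(0.222·25.2) = 0.01859 K/W
ΣR = 0.003200 + 0.01859 = 0.02179 K/W
Q = ΔT/ΣR = (293.8 K − 275.54 K)/0.02179 = 838 W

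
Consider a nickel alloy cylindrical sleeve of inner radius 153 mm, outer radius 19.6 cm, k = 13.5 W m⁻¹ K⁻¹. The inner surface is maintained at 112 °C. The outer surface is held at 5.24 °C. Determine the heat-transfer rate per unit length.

Q' = 36.6 kW/m

Q' = 2πk·ΔT/ln(r₂/r₁) = 2π × 13.5 × 106.76 / ln(0.196/0.153) = 36600 W/m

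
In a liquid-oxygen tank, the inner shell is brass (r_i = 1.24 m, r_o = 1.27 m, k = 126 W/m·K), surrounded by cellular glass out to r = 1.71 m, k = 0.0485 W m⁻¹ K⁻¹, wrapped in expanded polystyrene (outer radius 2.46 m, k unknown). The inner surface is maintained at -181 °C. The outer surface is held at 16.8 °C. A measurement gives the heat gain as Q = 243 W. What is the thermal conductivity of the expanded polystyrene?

k = 0.0295 W/m·K

ΣR = ΔT/Q = |-181 − 16.8|/243 = 0.8140 K/W
Known resistances:
  R_brass = (1/1.24 − 1/1.27)/(4πk) = 0.01905/(4π·126) = 1.203×10^-5 K/W
  R_cellular glass = (1/1.27 − 1/1.71)/(4πk) = 0.2026/(4π·0.0485) = 0.3324 K/W
R_expanded polystyrene = ΣR − ΣR_known = 0.8140 − 0.3324 = 0.4816 K/W
(1/r₁−1/r₂)/(4πk) = 0.4816 ⇒ k = 0.1783/(4π·0.4816) = 0.0295 W/m·K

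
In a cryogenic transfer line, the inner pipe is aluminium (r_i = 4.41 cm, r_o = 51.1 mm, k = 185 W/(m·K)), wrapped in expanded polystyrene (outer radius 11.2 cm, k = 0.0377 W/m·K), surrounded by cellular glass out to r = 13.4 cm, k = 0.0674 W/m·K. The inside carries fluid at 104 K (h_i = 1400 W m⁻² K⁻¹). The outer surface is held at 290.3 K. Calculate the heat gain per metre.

Q' = 49.8 W/m

Resistance network (inner→outer):
  R'_conv,in = 1/(2πr h) = 1/(2π·0.0441·1400) = 0.002578 m·K/W
  R'_aluminium = ln(0.0511/0.0441)/(2πk) = 0.1473/(2π·185) = 1.267×10^-4 m·K/W
  R'_expanded polystyrene = ln(0.112/0.0511)/(2πk) = 0.7847/(2π·0.0377) = 3.313 m·K/W
  R'_cellular glass = ln(0.134/0.112)/(2πk) = 0.1793/(2π·0.0674) = 0.4235 m·K/W
ΣR = 0.002578 + 1.267×10^-4 + 3.313 + 0.4235 = 3.739 m·K/W
Q' = ΔT/ΣR = (104 K − 290.3 K)/3.739 = -49.8 W/m
(Negative Q' ⇒ heat flows inward; heat gain = 49.8 W/m.)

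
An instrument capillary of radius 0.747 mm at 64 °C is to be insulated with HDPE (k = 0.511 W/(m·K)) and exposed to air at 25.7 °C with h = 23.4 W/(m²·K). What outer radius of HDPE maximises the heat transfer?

For a cylinder, r_cr = k_ins/h = 0.511/23.4 = 0.0218 m = 2.18 cm

r_cr = 2.18 cm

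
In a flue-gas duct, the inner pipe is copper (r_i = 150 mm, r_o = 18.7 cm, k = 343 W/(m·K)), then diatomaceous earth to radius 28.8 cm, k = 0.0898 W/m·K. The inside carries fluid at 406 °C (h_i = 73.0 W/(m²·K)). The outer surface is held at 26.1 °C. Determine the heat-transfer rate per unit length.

Resistance network (inner→outer):
  R'_conv,in = 1/(2πr h) = 1/(2π·0.150·73.0) = 0.01453 m·K/W
  R'_copper = ln(0.187/0.150)/(2πk) = 0.2205/(2π·343) = 1.023×10^-4 m·K/W
  R'_diatomaceous earth = ln(0.288/0.187)/(2πk) = 0.4319/(2π·0.0898) = 0.7654 m·K/W
ΣR = 0.01453 + 1.023×10^-4 + 0.7654 = 0.7800 m·K/W
Q' = ΔT/ΣR = (406 °C − 26.1 °C)/0.7800 = 487 W/m

Q' = 487 W/m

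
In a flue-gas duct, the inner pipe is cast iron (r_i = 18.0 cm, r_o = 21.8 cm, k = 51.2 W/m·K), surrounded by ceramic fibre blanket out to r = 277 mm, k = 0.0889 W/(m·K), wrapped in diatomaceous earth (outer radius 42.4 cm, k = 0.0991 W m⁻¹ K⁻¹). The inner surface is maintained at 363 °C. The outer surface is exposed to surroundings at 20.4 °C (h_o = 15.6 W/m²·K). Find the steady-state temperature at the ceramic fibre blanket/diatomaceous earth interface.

Treat each layer as a resistance in series:
  R'_cast iron = ln(0.218/0.180)/(2πk) = 0.1915/(2π·51.2) = 5.954×10^-4 m·K/W
  R'_ceramic fibre blanket = ln(0.277/0.218)/(2πk) = 0.2395/(2π·0.0889) = 0.4288 m·K/W
  R'_diatomaceous earth = ln(0.424/0.277)/(2πk) = 0.4257/(2π·0.0991) = 0.6837 m·K/W
  R'_conv,out = 1/(2πr h) = 1/(2π·0.424·15.6) = 0.02406 m·K/W
ΣR = 5.954×10^-4 + 0.4288 + 0.6837 + 0.02406 = 1.137 m·K/W
Q' = ΔT/ΣR = (363 °C − 20.4 °C)/1.137 = 301.3 W/m
From the inner boundary to the ceramic fibre blanket/diatomaceous earth interface, ΣR_partial = 0.4294 m·K/W.
T_interface = T_in − Q'·ΣR_partial = 363 °C − (301.3)(0.4294) = 234 °C

T = 234 °C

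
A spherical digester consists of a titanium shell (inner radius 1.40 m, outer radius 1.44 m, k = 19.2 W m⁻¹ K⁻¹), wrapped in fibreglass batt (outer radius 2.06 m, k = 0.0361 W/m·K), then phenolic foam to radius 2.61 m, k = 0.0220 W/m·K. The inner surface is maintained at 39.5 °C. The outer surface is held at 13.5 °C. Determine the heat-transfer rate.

Series thermal resistances, inner to outer:
  R_titanium = (1/1.40 − 1/1.44)/(4πk) = 0.01984/(4π·19.2) = 8.224×10^-5 K/W
  R_fibreglass batt = (1/1.44 − 1/2.06)/(4πk) = 0.2090/(4π·0.0361) = 0.4607 K/W
  R_phenolic foam = (1/2.06 − 1/2.61)/(4πk) = 0.1023/(4π·0.0220) = 0.3700 K/W
ΣR = 8.224×10^-5 + 0.4607 + 0.3700 = 0.8308 K/W
Q = ΔT/ΣR = (39.5 °C − 13.5 °C)/0.8308 = 31.3 W

Q = 31.3 W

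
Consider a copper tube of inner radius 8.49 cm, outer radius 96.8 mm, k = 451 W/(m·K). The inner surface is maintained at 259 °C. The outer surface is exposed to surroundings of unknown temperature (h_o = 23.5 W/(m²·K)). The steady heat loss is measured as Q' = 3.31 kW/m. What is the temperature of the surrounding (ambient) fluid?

T_out = 27.3 °C

Series resistances:
  R'_copper = ln(0.0968/0.0849)/(2πk) = 0.1312/(2π·451) = 4.629×10^-5 m·K/W
  R'_conv,out = 1/(2πr h) = 1/(2π·0.0968·23.5) = 0.06996 m·K/W
ΣR = 0.07001 m·K/W
ΔT = Q'·ΣR = 3310 × 0.07001 = 231.7 K
Heat flows outward, so T_out = T_in − ΔT = 259 − 231.7 = 27.3 °C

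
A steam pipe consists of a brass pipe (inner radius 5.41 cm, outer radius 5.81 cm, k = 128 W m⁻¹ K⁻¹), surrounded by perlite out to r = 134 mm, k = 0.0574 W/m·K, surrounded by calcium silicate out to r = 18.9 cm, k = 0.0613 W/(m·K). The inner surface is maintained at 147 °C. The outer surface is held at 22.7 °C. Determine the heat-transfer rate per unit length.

Resistance network (inner→outer):
  R'_brass = ln(0.0581/0.0541)/(2πk) = 0.07133/(2π·128) = 8.869×10^-5 m·K/W
  R'_perlite = ln(0.134/0.0581)/(2πk) = 0.8357/(2π·0.0574) = 2.317 m·K/W
  R'_calcium silicate = ln(0.189/0.134)/(2πk) = 0.3439/(2π·0.0613) = 0.8929 m·K/W
ΣR = 8.869×10^-5 + 2.317 + 0.8929 = 3.210 m·K/W
Q' = ΔT/ΣR = (147 °C − 22.7 °C)/3.210 = 38.7 W/m

Q' = 38.7 W/m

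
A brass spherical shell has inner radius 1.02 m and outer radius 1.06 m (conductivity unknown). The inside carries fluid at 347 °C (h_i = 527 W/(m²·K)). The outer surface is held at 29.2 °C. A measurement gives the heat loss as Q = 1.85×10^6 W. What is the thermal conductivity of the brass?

k = 110 W/m·K

ΣR = ΔT/Q = |347 − 29.2|/1.85×10^6 = 1.718×10^-4 K/W
Known resistances:
  R_conv,in = 1/(4πr²h) = 1/(4π·1.02²·527) = 1.451×10^-4 K/W
R_brass = ΣR − ΣR_known = 1.718×10^-4 − 1.451×10^-4 = 2.670×10^-5 K/W
(1/r₁−1/r₂)/(4πk) = 2.670×10^-5 ⇒ k = 0.03700/(4π·2.670×10^-5) = 110 W/m·K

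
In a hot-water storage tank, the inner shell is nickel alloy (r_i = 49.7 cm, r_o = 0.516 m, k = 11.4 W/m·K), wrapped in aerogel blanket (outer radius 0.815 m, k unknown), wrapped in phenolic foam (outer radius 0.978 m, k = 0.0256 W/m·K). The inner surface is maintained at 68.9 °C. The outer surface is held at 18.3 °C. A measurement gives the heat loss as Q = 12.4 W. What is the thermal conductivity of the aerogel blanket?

ΣR = ΔT/Q = |68.9 − 18.3|/12.4 = 4.081 K/W
Known resistances:
  R_nickel alloy = (1/0.497 − 1/0.516)/(4πk) = 0.07409/(4π·11.4) = 5.172×10^-4 K/W
  R_phenolic foam = (1/0.815 − 1/0.978)/(4πk) = 0.2045/(4π·0.0256) = 0.6357 K/W
R_aerogel blanket = ΣR − ΣR_known = 4.081 − 0.6362 = 3.445 K/W
(1/r₁−1/r₂)/(4πk) = 3.445 ⇒ k = 0.7110/(4π·3.445) = 0.0164 W/m·K

k = 0.0164 W/m·K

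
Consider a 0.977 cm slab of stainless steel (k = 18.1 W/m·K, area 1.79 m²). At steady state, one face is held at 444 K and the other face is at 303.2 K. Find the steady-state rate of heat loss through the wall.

Q = kA·ΔT/L = 18.1 × 1.79 × |444 K − 303.2 K| / 0.00977 = 4.67×10^5 W

Q = 4.67×10^5 W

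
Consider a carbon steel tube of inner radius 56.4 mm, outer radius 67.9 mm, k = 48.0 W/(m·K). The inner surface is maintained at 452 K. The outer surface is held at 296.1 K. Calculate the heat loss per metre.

Q' = 2πk·ΔT/ln(r₂/r₁) = 2π × 48.0 × 155.9 / ln(0.0679/0.0564) = 2.53×10^5 W/m

Q' = 2.53×10^5 W/m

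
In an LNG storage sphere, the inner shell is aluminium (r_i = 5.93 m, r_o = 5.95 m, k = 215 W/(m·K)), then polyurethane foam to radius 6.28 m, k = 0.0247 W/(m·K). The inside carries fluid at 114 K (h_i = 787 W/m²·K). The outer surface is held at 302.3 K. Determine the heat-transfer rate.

Q = 6620 W

Resistance network (inner→outer):
  R_conv,in = 1/(4πr²h) = 1/(4π·5.93²·787) = 2.875×10^-6 K/W
  R_aluminium = (1/5.93 − 1/5.95)/(4πk) = 5.668×10^-4/(4π·215) = 2.098×10^-7 K/W
  R_polyurethane foam = (1/5.95 − 1/6.28)/(4πk) = 0.008832/(4π·0.0247) = 0.02845 K/W
ΣR = 2.875×10^-6 + 2.098×10^-7 + 0.02845 = 0.02845 K/W
Q = ΔT/ΣR = (114 K − 302.3 K)/0.02845 = -6620 W
(Negative Q ⇒ heat flows inward; heat gain = 6620 W.)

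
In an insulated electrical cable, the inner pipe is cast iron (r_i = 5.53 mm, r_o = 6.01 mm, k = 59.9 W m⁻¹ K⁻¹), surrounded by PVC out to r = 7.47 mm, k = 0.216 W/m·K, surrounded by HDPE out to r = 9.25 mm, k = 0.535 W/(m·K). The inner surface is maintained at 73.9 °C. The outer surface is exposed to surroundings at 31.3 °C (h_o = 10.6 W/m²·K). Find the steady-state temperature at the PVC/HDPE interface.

T = 70.2 °C

Series thermal resistances, inner to outer:
  R'_cast iron = ln(0.00601/0.00553)/(2πk) = 0.08324/(2π·59.9) = 2.212×10^-4 m·K/W
  R'_PVC = ln(0.00747/0.00601)/(2πk) = 0.2175/(2π·0.216) = 0.1602 m·K/W
  R'_HDPE = ln(0.00925/0.00747)/(2πk) = 0.2137/(2π·0.535) = 0.06358 m·K/W
  R'_conv,out = 1/(2πr h) = 1/(2π·0.00925·10.6) = 1.623 m·K/W
ΣR = 2.212×10^-4 + 0.1602 + 0.06358 + 1.623 = 1.847 m·K/W
Q' = ΔT/ΣR = (73.9 °C − 31.3 °C)/1.847 = 23.06 W/m
From the inner boundary to the PVC/HDPE interface, ΣR_partial = 0.1604 m·K/W.
T_interface = T_in − Q'·ΣR_partial = 73.9 °C − (23.06)(0.1604) = 70.2 °C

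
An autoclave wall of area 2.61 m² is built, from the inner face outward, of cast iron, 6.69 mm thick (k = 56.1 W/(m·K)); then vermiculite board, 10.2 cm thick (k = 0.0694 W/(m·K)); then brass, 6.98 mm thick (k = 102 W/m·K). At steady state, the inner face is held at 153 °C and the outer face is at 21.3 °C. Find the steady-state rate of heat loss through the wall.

Resistance network (inner→outer):
  R_cast iron = L/(kA) = 0.00669/(56.1·2.61) = 4.569×10^-5 K/W
  R_vermiculite board = L/(kA) = 0.102/(0.0694·2.61) = 0.5631 K/W
  R_brass = L/(kA) = 0.00698/(102·2.61) = 2.622×10^-5 K/W
ΣR = 4.569×10^-5 + 0.5631 + 2.622×10^-5 = 0.5632 K/W
Q = ΔT/ΣR = (153 °C − 21.3 °C)/0.5632 = 234 W

Q = 234 W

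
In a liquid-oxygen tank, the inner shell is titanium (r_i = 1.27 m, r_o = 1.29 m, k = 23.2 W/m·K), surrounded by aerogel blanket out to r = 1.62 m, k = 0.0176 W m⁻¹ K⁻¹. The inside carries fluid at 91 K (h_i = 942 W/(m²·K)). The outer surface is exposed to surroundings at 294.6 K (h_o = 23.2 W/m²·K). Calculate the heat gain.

Resistance network (inner→outer):
  R_conv,in = 1/(4πr²h) = 1/(4π·1.27²·942) = 5.238×10^-5 K/W
  R_titanium = (1/1.27 − 1/1.29)/(4πk) = 0.01221/(4π·23.2) = 4.187×10^-5 K/W
  R_aerogel blanket = (1/1.29 − 1/1.62)/(4πk) = 0.1579/(4π·0.0176) = 0.7140 K/W
  R_conv,out = 1/(4πr²h) = 1/(4π·1.62²·23.2) = 0.001307 K/W
ΣR = 5.238×10^-5 + 4.187×10^-5 + 0.7140 + 0.001307 = 0.7154 K/W
Q = ΔT/ΣR = (91 K − 294.6 K)/0.7154 = -285 W
(Negative Q ⇒ heat flows inward; heat gain = 285 W.)

Q = 285 W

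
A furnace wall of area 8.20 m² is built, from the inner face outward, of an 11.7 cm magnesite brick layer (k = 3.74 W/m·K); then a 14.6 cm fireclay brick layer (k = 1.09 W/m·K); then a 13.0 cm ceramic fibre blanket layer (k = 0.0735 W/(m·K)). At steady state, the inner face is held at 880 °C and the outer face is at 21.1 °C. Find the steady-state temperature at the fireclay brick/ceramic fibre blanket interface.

T = 807 °C

Resistance network (inner→outer):
  R_magnesite brick = L/(kA) = 0.117/(3.74·8.20) = 0.003815 K/W
  R_fireclay brick = L/(kA) = 0.146/(1.09·8.20) = 0.01633 K/W
  R_ceramic fibre blanket = L/(kA) = 0.130/(0.0735·8.20) = 0.2157 K/W
ΣR = 0.003815 + 0.01633 + 0.2157 = 0.2358 K/W
Q = ΔT/ΣR = (880 °C − 21.1 °C)/0.2358 = 3642 W
From the inner boundary to the fireclay brick/ceramic fibre blanket interface, ΣR_partial = 0.02014 K/W.
T_interface = T_in − Q·ΣR_partial = 880 °C − (3642)(0.02014) = 807 °C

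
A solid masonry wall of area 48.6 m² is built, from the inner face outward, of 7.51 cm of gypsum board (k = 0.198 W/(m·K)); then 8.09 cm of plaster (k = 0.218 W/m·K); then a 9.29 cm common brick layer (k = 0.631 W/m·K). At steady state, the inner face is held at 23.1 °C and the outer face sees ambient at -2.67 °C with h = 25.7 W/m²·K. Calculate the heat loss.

Resistance network (inner→outer):
  R_gypsum board = L/(kA) = 0.0751/(0.198·48.6) = 0.007804 K/W
  R_plaster = L/(kA) = 0.0809/(0.218·48.6) = 0.007636 K/W
  R_common brick = L/(kA) = 0.0929/(0.631·48.6) = 0.003029 K/W
  R_conv,out = 1/(hA) = 1/(25.7·48.6) = 8.006×10^-4 K/W
ΣR = 0.007804 + 0.007636 + 0.003029 + 8.006×10^-4 = 0.01927 K/W
Q = ΔT/ΣR = (23.1 °C − -2.67 °C)/0.01927 = 1340 W

Q = 1340 W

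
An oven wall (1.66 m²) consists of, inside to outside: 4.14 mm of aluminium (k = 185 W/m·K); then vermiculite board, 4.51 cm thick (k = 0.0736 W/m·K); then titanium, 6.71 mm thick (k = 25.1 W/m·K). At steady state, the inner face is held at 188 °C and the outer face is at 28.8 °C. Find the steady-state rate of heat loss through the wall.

Treat each layer as a resistance in series:
  R_aluminium = L/(kA) = 0.00414/(185·1.66) = 1.348×10^-5 K/W
  R_vermiculite board = L/(kA) = 0.0451/(0.0736·1.66) = 0.3691 K/W
  R_titanium = L/(kA) = 0.00671/(25.1·1.66) = 1.610×10^-4 K/W
ΣR = 1.348×10^-5 + 0.3691 + 1.610×10^-4 = 0.3693 K/W
Q = ΔT/ΣR = (188 °C − 28.8 °C)/0.3693 = 431 W

Q = 431 W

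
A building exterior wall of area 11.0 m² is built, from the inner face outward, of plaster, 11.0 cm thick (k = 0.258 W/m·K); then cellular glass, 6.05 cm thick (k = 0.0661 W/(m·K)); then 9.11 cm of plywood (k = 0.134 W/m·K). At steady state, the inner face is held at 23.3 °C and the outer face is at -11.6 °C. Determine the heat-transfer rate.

Q = 190 W

Treat each layer as a resistance in series:
  R_plaster = L/(kA) = 0.110/(0.258·11.0) = 0.03876 K/W
  R_cellular glass = L/(kA) = 0.0605/(0.0661·11.0) = 0.08321 K/W
  R_plywood = L/(kA) = 0.0911/(0.134·11.0) = 0.06180 K/W
ΣR = 0.03876 + 0.08321 + 0.06180 = 0.1838 K/W
Q = ΔT/ΣR = (23.3 °C − -11.6 °C)/0.1838 = 190 W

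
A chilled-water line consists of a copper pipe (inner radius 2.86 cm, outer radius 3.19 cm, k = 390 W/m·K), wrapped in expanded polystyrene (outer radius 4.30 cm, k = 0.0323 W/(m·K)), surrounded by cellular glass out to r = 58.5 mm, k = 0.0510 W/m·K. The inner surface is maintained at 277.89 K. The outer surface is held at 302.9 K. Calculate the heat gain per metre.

Q' = 10.3 W/m

Treat each layer as a resistance in series:
  R'_copper = ln(0.0319/0.0286)/(2πk) = 0.1092/(2π·390) = 4.456×10^-5 m·K/W
  R'_expanded polystyrene = ln(0.0430/0.0319)/(2πk) = 0.2986/(2π·0.0323) = 1.471 m·K/W
  R'_cellular glass = ln(0.0585/0.0430)/(2πk) = 0.3078/(2π·0.0510) = 0.9606 m·K/W
ΣR = 4.456×10^-5 + 1.471 + 0.9606 = 2.432 m·K/W
Q' = ΔT/ΣR = (277.89 K − 302.9 K)/2.432 = -10.3 W/m
(Negative Q' ⇒ heat flows inward; heat gain = 10.3 W/m.)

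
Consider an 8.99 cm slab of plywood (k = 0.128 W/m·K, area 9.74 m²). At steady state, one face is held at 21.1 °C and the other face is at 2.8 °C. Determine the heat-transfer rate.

Q = kA·ΔT/L = 0.128 × 9.74 × |21.1 °C − 2.8 °C| / 0.0899 = 254 W

Q = 254 W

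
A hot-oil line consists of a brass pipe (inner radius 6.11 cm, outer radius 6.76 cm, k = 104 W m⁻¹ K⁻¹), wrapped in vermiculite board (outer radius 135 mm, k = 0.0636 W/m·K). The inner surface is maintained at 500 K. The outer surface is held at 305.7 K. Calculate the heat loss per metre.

Q' = 112 W/m

Treat each layer as a resistance in series:
  R'_brass = ln(0.0676/0.0611)/(2πk) = 0.1011/(2π·104) = 1.547×10^-4 m·K/W
  R'_vermiculite board = ln(0.135/0.0676)/(2πk) = 0.6917/(2π·0.0636) = 1.731 m·K/W
ΣR = 1.547×10^-4 + 1.731 = 1.731 m·K/W
Q' = ΔT/ΣR = (500 K − 305.7 K)/1.731 = 112 W/m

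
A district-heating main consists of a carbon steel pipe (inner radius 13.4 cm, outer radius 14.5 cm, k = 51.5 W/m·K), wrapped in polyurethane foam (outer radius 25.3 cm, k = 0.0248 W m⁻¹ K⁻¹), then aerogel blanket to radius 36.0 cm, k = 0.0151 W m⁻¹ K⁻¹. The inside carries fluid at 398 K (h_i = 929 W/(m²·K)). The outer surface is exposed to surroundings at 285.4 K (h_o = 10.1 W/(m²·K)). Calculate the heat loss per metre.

Q' = 15.4 W/m

Resistance network (inner→outer):
  R'_conv,in = 1/(2πr h) = 1/(2π·0.134·929) = 0.001278 m·K/W
  R'_carbon steel = ln(0.145/0.134)/(2πk) = 0.07889/(2π·51.5) = 2.438×10^-4 m·K/W
  R'_polyurethane foam = ln(0.253/0.145)/(2πk) = 0.5567/(2π·0.0248) = 3.572 m·K/W
  R'_aerogel blanket = ln(0.360/0.253)/(2πk) = 0.3527/(2π·0.0151) = 3.718 m·K/W
  R'_conv,out = 1/(2πr h) = 1/(2π·0.360·10.1) = 0.04377 m·K/W
ΣR = 0.001278 + 2.438×10^-4 + 3.572 + 3.718 + 0.04377 = 7.335 m·K/W
Q' = ΔT/ΣR = (398 K − 285.4 K)/7.335 = 15.4 W/m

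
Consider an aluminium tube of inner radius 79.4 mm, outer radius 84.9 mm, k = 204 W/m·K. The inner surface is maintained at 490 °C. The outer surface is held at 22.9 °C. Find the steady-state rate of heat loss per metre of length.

Q' = 8.94×10^6 W/m

Q' = 2πk·ΔT/ln(r₂/r₁) = 2π × 204 × 467.1 / ln(0.0849/0.0794) = 8.94×10^6 W/m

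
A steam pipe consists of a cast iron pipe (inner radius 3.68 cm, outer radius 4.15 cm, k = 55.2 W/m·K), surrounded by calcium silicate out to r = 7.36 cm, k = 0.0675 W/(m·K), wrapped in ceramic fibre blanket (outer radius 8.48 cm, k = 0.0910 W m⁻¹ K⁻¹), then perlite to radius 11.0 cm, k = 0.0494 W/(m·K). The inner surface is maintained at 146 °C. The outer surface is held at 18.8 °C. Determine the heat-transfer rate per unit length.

Treat each layer as a resistance in series:
  R'_cast iron = ln(0.0415/0.0368)/(2πk) = 0.1202/(2π·55.2) = 3.466×10^-4 m·K/W
  R'_calcium silicate = ln(0.0736/0.0415)/(2πk) = 0.5730/(2π·0.0675) = 1.351 m·K/W
  R'_ceramic fibre blanket = ln(0.0848/0.0736)/(2πk) = 0.1417/(2π·0.0910) = 0.2477 m·K/W
  R'_perlite = ln(0.110/0.0848)/(2πk) = 0.2602/(2π·0.0494) = 0.8383 m·K/W
ΣR = 3.466×10^-4 + 1.351 + 0.2477 + 0.8383 = 2.437 m·K/W
Q' = ΔT/ΣR = (146 °C − 18.8 °C)/2.437 = 52.2 W/m

Q' = 52.2 W/m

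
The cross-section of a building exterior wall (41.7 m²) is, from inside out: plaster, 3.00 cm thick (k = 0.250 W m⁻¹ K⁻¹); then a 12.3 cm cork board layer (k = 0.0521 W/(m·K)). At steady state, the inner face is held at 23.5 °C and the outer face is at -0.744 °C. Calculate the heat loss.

Q = 408 W

Series thermal resistances, inner to outer:
  R_plaster = L/(kA) = 0.0300/(0.250·41.7) = 0.002878 K/W
  R_cork board = L/(kA) = 0.123/(0.0521·41.7) = 0.05661 K/W
ΣR = 0.002878 + 0.05661 = 0.05949 K/W
Q = ΔT/ΣR = (23.5 °C − -0.744 °C)/0.05949 = 408 W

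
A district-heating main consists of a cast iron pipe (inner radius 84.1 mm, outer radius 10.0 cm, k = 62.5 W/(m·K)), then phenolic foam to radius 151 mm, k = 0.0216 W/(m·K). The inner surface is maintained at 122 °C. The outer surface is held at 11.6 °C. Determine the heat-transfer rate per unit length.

Q' = 36.4 W/m

Resistance network (inner→outer):
  R'_cast iron = ln(0.100/0.0841)/(2πk) = 0.1732/(2π·62.5) = 4.410×10^-4 m·K/W
  R'_phenolic foam = ln(0.151/0.100)/(2πk) = 0.4121/(2π·0.0216) = 3.037 m·K/W
ΣR = 4.410×10^-4 + 3.037 = 3.037 m·K/W
Q' = ΔT/ΣR = (122 °C − 11.6 °C)/3.037 = 36.4 W/m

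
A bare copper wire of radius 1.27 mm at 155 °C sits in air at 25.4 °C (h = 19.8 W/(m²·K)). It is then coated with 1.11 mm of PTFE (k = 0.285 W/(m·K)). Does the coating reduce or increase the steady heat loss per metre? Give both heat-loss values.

Critical radius for a cylinder: r_cr = k/h = 0.0144 m = 1.44 cm.
Outer radius after coating: r₂ = 0.00127 + 0.00111 = 0.00238 m.
Since r₁ < r_cr and r₂ ≤ r_cr, the coating moves toward the maximum at r_cr — heat loss rises.
Bare: R = 1/(2πr₁h) = 6.329 m·K/W; Q = 129.6/6.329 = 20.5 W/m.
Coated: R = R_cond + R_conv = 3.728 m·K/W; Q = 129.6/3.728 = 34.8 W/m.

increases: 20.5 → 34.8 W/m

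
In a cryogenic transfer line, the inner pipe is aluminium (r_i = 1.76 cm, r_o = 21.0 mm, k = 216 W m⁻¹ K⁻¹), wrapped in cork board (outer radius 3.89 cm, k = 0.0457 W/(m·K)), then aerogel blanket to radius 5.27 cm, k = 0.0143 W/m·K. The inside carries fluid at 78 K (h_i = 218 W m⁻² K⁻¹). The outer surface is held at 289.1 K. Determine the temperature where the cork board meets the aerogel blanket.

T = 161 K

Resistance network (inner→outer):
  R'_conv,in = 1/(2πr h) = 1/(2π·0.0176·218) = 0.04148 m·K/W
  R'_aluminium = ln(0.0210/0.0176)/(2πk) = 0.1766/(2π·216) = 1.301×10^-4 m·K/W
  R'_cork board = ln(0.0389/0.0210)/(2πk) = 0.6165/(2π·0.0457) = 2.147 m·K/W
  R'_aerogel blanket = ln(0.0527/0.0389)/(2πk) = 0.3036/(2π·0.0143) = 3.379 m·K/W
ΣR = 0.04148 + 1.301×10^-4 + 2.147 + 3.379 = 5.568 m·K/W
Q' = ΔT/ΣR = (78 K − 289.1 K)/5.568 = -37.91 W/m
From the inner boundary to the cork board/aerogel blanket interface, ΣR_partial = 2.189 m·K/W.
T_interface = T_in − Q'·ΣR_partial = 78 K − (-37.91)(2.189) = 161 K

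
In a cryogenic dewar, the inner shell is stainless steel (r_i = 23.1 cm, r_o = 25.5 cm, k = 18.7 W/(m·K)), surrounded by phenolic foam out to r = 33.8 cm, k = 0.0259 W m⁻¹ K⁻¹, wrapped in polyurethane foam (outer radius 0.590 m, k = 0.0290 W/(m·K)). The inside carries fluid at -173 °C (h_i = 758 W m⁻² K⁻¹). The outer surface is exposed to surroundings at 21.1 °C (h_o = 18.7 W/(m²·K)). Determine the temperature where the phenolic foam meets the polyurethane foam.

Treat each layer as a resistance in series:
  R_conv,in = 1/(4πr²h) = 1/(4π·0.231²·758) = 0.001967 K/W
  R_stainless steel = (1/0.231 − 1/0.255)/(4πk) = 0.4074/(4π·18.7) = 0.001734 K/W
  R_phenolic foam = (1/0.255 − 1/0.338)/(4πk) = 0.9630/(4π·0.0259) = 2.959 K/W
  R_polyurethane foam = (1/0.338 − 1/0.590)/(4πk) = 1.264/(4π·0.0290) = 3.468 K/W
  R_conv,out = 1/(4πr²h) = 1/(4π·0.590²·18.7) = 0.01222 K/W
ΣR = 0.001967 + 0.001734 + 2.959 + 3.468 + 0.01222 = 6.443 K/W
Q = ΔT/ΣR = (-173 °C − 21.1 °C)/6.443 = -30.13 W
From the inner boundary to the phenolic foam/polyurethane foam interface, ΣR_partial = 2.963 K/W.
T_interface = T_in − Q·ΣR_partial = -173 °C − (-30.13)(2.963) = -83.7 °C

T = -83.7 °C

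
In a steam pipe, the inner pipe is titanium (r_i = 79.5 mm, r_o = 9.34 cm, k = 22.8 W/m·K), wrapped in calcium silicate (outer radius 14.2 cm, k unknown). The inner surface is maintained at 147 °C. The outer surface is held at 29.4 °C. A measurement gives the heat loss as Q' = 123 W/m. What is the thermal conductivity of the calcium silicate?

ΣR = ΔT/Q' = |147 − 29.4|/123 = 0.9561 m·K/W
Known resistances:
  R'_titanium = ln(0.0934/0.0795)/(2πk) = 0.1611/(2π·22.8) = 0.001125 m·K/W
R_calcium silicate = ΣR − ΣR_known = 0.9561 − 0.001125 = 0.9550 m·K/W
ln(r₂/r₁)/(2πk) = 0.9550 ⇒ k = 0.4189/(2π·0.9550) = 0.0698 W/m·K

k = 0.0698 W/m·K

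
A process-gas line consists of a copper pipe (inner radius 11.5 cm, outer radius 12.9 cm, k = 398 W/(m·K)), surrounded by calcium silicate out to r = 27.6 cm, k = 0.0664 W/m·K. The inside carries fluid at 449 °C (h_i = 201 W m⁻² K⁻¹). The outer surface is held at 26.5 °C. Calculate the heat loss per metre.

Q' = 231 W/m

Treat each layer as a resistance in series:
  R'_conv,in = 1/(2πr h) = 1/(2π·0.115·201) = 0.006885 m·K/W
  R'_copper = ln(0.129/0.115)/(2πk) = 0.1149/(2π·398) = 4.594×10^-5 m·K/W
  R'_calcium silicate = ln(0.276/0.129)/(2πk) = 0.7606/(2π·0.0664) = 1.823 m·K/W
ΣR = 0.006885 + 4.594×10^-5 + 1.823 = 1.830 m·K/W
Q' = ΔT/ΣR = (449 °C − 26.5 °C)/1.830 = 231 W/m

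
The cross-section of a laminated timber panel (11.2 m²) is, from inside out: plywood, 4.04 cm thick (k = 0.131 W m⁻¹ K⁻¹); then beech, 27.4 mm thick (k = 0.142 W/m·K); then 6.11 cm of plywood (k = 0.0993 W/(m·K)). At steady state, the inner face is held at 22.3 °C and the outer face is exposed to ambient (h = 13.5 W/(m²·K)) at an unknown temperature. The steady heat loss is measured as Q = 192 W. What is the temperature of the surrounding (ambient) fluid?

Sum the resistances:
  R_plywood = L/(kA) = 0.0404/(0.131·11.2) = 0.02754 K/W
  R_beech = L/(kA) = 0.0274/(0.142·11.2) = 0.01723 K/W
  R_plywood = L/(kA) = 0.0611/(0.0993·11.2) = 0.05494 K/W
  R_conv,out = 1/(hA) = 1/(13.5·11.2) = 0.006614 K/W
ΣR = 0.1063 K/W
ΔT = Q·ΣR = 192 × 0.1063 = 20.41 K
Heat flows outward, so T_out = T_in − ΔT = 22.3 − 20.41 = 1.89 °C

T_out = 1.89 °C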